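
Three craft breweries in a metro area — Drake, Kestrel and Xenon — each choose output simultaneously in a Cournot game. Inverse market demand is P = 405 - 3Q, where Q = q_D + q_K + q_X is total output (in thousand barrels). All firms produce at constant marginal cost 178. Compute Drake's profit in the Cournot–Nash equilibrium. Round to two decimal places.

A representative firm's profit is π_i = q_i(405 - 3Q) - 178q_i.
Setting ∂π_i/∂q_i = 0 with rivals' quantities fixed: 227 - 6q_i - 3·Σ_{j≠i} q_j = 0.
With identical firms every q_j equals q_i, so Σ_{j≠i} q_j = 2q_i and 227 = 12q_i, giving q_i = 227/12.
Price P = 405 - 3·(227/4) = 939/4.
Drake's profit: (939/4 - 178)·(227/12) = 1073.5208.

1073.52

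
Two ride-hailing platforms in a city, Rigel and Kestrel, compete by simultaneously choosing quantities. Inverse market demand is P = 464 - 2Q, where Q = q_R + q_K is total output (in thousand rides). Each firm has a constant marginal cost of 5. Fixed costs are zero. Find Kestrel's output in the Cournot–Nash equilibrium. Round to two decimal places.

76.50

Each firm earns π_i = (464 - 2Q)q_i - 5q_i.
First-order condition (treating rivals' output as given): 459 - 4q_i - 2q_j = 0.
With identical firms every q_j equals q_i, so q_j = q_i and 459 = 6q_i, giving q_i = 153/2.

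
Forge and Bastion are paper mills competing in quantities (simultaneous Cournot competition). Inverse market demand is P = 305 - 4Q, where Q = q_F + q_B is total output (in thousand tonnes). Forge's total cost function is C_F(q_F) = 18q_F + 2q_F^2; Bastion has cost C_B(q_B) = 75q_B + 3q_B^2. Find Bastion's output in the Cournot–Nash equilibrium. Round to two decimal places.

Forge's profit: π_F = (305 - 4Q)q_F - (18q_F + 2q_F²). Setting ∂π_F/∂q_F = 0: 287 - 12q_F - 4(q_B) = 0.
Bastion's profit: π_B = (305 - 4Q)q_B - (75q_B + 3q_B²). Setting ∂π_B/∂q_B = 0: 230 - 14q_B - 4(q_F) = 0.
So q_F = (287 - 4q_B)/12 and q_B = (230 - 4q_F)/14.
Solving the pair: q_F = 1549/76, q_B = 403/38.

10.61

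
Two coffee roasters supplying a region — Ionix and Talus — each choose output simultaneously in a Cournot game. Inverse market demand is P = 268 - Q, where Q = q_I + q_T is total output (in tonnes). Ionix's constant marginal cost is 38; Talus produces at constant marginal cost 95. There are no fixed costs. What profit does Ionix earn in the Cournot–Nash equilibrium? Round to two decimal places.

Ionix's profit: π_I = (268 - Q)q_I - (38q_I). Setting ∂π_I/∂q_I = 0: 230 - 2q_I - (q_T) = 0.
Talus's first-order condition: 173 - 2q_T - (q_I) = 0.
Rearranging gives the reaction functions q_I = (230 - q_T)/2 and q_T = (173 - q_I)/2.
Solving the pair: q_I = 287/3, q_T = 116/3.
Price P = 268 - 403/3 = 401/3.
Ionix's profit: (401/3 - 38)·(287/3) = 9152.1111.

9152.11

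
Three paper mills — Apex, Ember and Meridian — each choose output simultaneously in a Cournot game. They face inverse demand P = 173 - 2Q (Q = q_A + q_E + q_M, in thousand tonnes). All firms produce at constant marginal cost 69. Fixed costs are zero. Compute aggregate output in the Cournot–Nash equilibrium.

39

Each firm earns π_i = (173 - 2Q)q_i - 69q_i.
Setting ∂π_i/∂q_i = 0 with rivals' quantities fixed: 104 - 4q_i - 2·Σ_{j≠i} q_j = 0.
By symmetry each firm produces the same amount; substituting Σ_{j≠i} q_j = 2q_i yields q_i = 104/8 = 13.
Total output Q = 13 + 13 + 13 = 39.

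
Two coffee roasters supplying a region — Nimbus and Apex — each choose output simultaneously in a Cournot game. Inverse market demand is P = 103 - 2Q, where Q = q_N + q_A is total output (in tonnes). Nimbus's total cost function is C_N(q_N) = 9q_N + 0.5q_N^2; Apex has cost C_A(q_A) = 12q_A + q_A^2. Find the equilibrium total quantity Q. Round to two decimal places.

24.96

Nimbus's profit: π_N = (103 - 2Q)q_N - (9q_N + (1/2)q_N²). Setting ∂π_N/∂q_N = 0: 94 - 5q_N - 2(q_A) = 0.
Apex's profit: π_A = (103 - 2Q)q_A - (12q_A + q_A²). Setting ∂π_A/∂q_A = 0: 91 - 6q_A - 2(q_N) = 0.
Best responses: q_N = (94 - 2q_A)/5, q_A = (91 - 2q_N)/6.
Solving the pair: q_N = 191/13, q_A = 267/26.
Total output Q = 191/13 + 267/26 = 649/26.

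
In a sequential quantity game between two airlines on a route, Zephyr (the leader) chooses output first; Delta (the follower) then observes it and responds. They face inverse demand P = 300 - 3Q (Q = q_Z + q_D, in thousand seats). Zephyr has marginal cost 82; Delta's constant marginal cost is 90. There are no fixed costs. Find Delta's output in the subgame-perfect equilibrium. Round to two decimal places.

16.17

The follower Delta best-responds to any q_Z: π_D = (300 - 3Q)q_D - 90q_D.
∂π_D/∂q_D = 210 - 3q_Z - 6q_D = 0 gives the reaction function q_D = (210 - 3q_Z)/6.
The leader anticipates this reaction. Substituting into P = 300 - 3Q gives P = 195 - (3/2)q_Z, so π_Z = (195 - (3/2)q_Z)q_Z - 82q_Z.
The leader's first-order condition 113 - 3q_Z = 0 yields q_Z = 113/3.
Then q_D = (210 - 3·(113/3))/6 = 97/6.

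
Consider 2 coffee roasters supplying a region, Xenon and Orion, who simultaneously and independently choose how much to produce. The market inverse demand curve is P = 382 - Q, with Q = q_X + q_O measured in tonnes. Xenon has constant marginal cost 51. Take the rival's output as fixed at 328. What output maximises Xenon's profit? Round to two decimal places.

With the rival's output fixed at 328, Xenon's profit is π_X = (382 - 328 - q_X)q_X - (51q_X) = (54 - q_X)q_X - (51q_X).
∂π_X/∂q_X = 3 - 2q_X = 0, so q_X = 3/2.

1.50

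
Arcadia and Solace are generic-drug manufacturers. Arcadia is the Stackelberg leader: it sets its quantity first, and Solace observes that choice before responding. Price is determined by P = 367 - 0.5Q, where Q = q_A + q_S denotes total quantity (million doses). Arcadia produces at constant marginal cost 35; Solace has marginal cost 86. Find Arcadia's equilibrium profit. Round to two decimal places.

The follower Solace best-responds to any q_A: π_S = (367 - 0.5Q)q_S - 86q_S.
Setting the follower's marginal profit to zero, 281 - (1/2)q_A - q_S = 0, i.e. q_S = (281 - (1/2)q_A).
The leader anticipates this reaction. Substituting into P = 367 - 0.5Q gives P = 453/2 - (1/4)q_A, so π_A = (453/2 - (1/4)q_A)q_A - 35q_A.
The leader's first-order condition 383/2 - (1/2)q_A = 0 yields q_A = 383.
Then q_S = (281 - (1/2)·383) = 179/2.
Price P = 367 - (1/2)·(945/2) = 523/4.
Arcadia's profit: (523/4 - 35)·383 = 36672.2500.

36672.25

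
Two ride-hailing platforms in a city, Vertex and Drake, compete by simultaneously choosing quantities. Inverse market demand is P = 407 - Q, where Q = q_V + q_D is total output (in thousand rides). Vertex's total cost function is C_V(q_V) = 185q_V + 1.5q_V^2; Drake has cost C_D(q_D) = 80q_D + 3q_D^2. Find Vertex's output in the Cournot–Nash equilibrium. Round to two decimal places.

Vertex's profit: π_V = (407 - Q)q_V - (185q_V + (3/2)q_V²). Setting ∂π_V/∂q_V = 0: 222 - 5q_V - (q_D) = 0.
Drake's first-order condition: 327 - 8q_D - (q_V) = 0.
Best responses: q_V = (222 - q_D)/5, q_D = (327 - q_V)/8.
Solving the pair: q_V = 483/13, q_D = 471/13.

37.15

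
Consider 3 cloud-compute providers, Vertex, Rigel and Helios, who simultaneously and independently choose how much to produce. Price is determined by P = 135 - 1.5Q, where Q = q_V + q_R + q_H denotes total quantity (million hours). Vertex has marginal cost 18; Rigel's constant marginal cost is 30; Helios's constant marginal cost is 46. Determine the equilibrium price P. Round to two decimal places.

57.25

Vertex's profit: π_V = (135 - 1.5Q)q_V - (18q_V). Setting ∂π_V/∂q_V = 0: 117 - 3q_V - (3/2)(q_R + q_H) = 0.
Rigel's first-order condition: 105 - 3q_R - (3/2)(q_V + q_H) = 0.
Helios's profit: π_H = (135 - 1.5Q)q_H - (46q_H). Setting ∂π_H/∂q_H = 0: 89 - 3q_H - (3/2)(q_V + q_R) = 0.
Summing all 3 equations gives 311 − 6Q = 0, hence Q = 311/6.
Back-substituting: q_V = (117 − 311/4)/(3/2) = 157/6, q_R = (105 − 311/4)/(3/2) = 109/6, q_H = (89 − 311/4)/(3/2) = 15/2.
Total output Q = 311/6, so price P = 135 - (3/2)·(311/6) = 229/4.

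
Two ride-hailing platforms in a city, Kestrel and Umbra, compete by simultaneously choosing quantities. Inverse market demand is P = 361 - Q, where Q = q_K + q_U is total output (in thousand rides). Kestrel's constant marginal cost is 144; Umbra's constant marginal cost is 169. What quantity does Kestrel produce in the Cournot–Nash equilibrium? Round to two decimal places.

80.67

Kestrel's profit: π_K = (361 - Q)q_K - (144q_K). Setting ∂π_K/∂q_K = 0: 217 - 2q_K - (q_U) = 0.
Umbra's first-order condition: 192 - 2q_U - (q_K) = 0.
Best responses: q_K = (217 - q_U)/2, q_U = (192 - q_K)/2.
Solving the pair: q_K = 242/3, q_U = 167/3.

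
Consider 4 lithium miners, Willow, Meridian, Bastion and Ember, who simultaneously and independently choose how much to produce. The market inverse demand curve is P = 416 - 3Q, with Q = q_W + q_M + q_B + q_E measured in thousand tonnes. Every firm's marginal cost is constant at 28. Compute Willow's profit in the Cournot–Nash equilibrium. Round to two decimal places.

A representative firm's profit is π_i = q_i(416 - 3Q) - 28q_i.
Setting ∂π_i/∂q_i = 0 with rivals' quantities fixed: 388 - 6q_i - 3·Σ_{j≠i} q_j = 0.
With identical firms every q_j equals q_i, so Σ_{j≠i} q_j = 3q_i and 388 = 15q_i, giving q_i = 388/15.
Price P = 416 - 3·(1552/15) = 528/5.
Willow's profit: (528/5 - 28)·(388/15) = 2007.2533.

2007.25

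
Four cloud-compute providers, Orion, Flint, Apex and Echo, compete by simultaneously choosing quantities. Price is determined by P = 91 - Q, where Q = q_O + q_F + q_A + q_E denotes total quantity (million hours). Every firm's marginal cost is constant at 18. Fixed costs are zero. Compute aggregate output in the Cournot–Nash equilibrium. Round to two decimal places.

A representative firm's profit is π_i = q_i(91 - Q) - 18q_i.
Setting ∂π_i/∂q_i = 0 with rivals' quantities fixed: 73 - 2q_i - Σ_{j≠i} q_j = 0.
With identical firms every q_j equals q_i, so Σ_{j≠i} q_j = 3q_i and 73 = 5q_i, giving q_i = 73/5.
Total output Q = 73/5 + 73/5 + 73/5 + 73/5 = 292/5.

58.40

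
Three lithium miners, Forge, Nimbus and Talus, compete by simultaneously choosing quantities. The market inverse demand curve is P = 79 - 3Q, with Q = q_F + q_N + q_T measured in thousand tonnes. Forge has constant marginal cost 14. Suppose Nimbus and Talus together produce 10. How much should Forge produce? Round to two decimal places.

5.83

With rivals' combined output fixed at 10, Forge's profit is π_F = (79 - 3·10 - 3q_F)q_F - (14q_F) = (49 - 3q_F)q_F - (14q_F).
∂π_F/∂q_F = 35 - 6q_F = 0, so q_F = 35/6.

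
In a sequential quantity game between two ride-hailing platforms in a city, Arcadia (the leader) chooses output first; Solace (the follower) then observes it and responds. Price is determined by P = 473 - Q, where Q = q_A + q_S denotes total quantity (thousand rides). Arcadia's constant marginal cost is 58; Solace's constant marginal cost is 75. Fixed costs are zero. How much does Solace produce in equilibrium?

91

The follower Solace best-responds to any q_A: π_S = (473 - Q)q_S - 75q_S.
Setting the follower's marginal profit to zero, 398 - q_A - 2q_S = 0, i.e. q_S = (398 - q_A)/2.
The leader anticipates this reaction. Substituting into P = 473 - Q gives P = 274 - (1/2)q_A, so π_A = (274 - (1/2)q_A)q_A - 58q_A.
Leader FOC: 216 - q_A = 0, so q_A = 216.
Then q_S = (398 - 216)/2 = 91.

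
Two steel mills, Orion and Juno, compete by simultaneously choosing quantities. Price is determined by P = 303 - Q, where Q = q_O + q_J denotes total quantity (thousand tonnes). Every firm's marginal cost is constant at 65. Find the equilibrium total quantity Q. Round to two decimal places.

Each firm earns π_i = (303 - Q)q_i - 65q_i.
First-order condition (treating rivals' output as given): 238 - 2q_i - q_j = 0.
By symmetry each firm produces the same amount; substituting q_j = q_i yields q_i = 238/3.
Total output Q = 238/3 + 238/3 = 476/3.

158.67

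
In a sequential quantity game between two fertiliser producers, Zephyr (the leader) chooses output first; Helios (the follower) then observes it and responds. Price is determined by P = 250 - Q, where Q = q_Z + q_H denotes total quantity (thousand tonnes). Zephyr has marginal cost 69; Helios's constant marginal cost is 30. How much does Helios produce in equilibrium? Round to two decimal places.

The follower Helios best-responds to any q_Z: π_H = (250 - Q)q_H - 30q_H.
Setting the follower's marginal profit to zero, 220 - q_Z - 2q_H = 0, i.e. q_H = (220 - q_Z)/2.
Zephyr substitutes q_H(q_Z) into its own profit: π_Z = q_Z(250 - q_Z - (220 - q_Z)/2) - 69q_Z = (140 - (1/2)q_Z)q_Z - 69q_Z.
Maximising: ∂π_Z/∂q_Z = 71 - q_Z = 0, giving q_Z = 71.
Then q_H = (220 - 71)/2 = 149/2.

74.50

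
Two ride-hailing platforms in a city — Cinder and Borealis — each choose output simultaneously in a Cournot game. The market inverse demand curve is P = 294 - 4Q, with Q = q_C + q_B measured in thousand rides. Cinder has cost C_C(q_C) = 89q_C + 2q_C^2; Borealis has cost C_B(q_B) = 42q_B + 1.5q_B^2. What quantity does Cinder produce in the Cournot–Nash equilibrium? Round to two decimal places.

10.75

Cinder's profit: π_C = (294 - 4Q)q_C - (89q_C + 2q_C²). Setting ∂π_C/∂q_C = 0: 205 - 12q_C - 4(q_B) = 0.
Borealis's profit: π_B = (294 - 4Q)q_B - (42q_B + (3/2)q_B²). Setting ∂π_B/∂q_B = 0: 252 - 11q_B - 4(q_C) = 0.
So q_C = (205 - 4q_B)/12 and q_B = (252 - 4q_C)/11.
Solving the pair: q_C = 43/4, q_B = 19.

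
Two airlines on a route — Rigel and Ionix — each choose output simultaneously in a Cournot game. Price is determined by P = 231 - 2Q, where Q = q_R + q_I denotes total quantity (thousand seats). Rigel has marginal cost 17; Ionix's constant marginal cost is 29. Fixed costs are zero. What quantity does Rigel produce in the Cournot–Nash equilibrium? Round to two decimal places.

37.67

Rigel's profit: π_R = (231 - 2Q)q_R - (17q_R). Setting ∂π_R/∂q_R = 0: 214 - 4q_R - 2(q_I) = 0.
Ionix's first-order condition: 202 - 4q_I - 2(q_R) = 0.
Rearranging gives the reaction functions q_R = (214 - 2q_I)/4 and q_I = (202 - 2q_R)/4.
Substituting one into the other gives q_R = 113/3 and q_I = 95/3.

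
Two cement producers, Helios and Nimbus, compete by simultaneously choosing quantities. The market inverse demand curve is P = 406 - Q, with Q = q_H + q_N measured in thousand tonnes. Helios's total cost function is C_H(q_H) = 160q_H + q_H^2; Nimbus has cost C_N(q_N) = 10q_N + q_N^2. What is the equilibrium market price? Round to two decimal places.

277.60

Helios's profit: π_H = (406 - Q)q_H - (160q_H + q_H²). Setting ∂π_H/∂q_H = 0: 246 - 4q_H - (q_N) = 0.
Nimbus's first-order condition: 396 - 4q_N - (q_H) = 0.
Best responses: q_H = (246 - q_N)/4, q_N = (396 - q_H)/4.
Solving the pair: q_H = 196/5, q_N = 446/5.
Total output Q = 642/5, so price P = 406 - 642/5 = 1388/5.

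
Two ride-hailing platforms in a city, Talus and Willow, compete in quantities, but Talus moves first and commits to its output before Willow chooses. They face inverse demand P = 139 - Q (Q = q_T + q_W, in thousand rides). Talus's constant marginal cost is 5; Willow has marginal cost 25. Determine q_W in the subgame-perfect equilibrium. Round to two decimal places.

The follower Willow best-responds to any q_T: π_W = (139 - Q)q_W - 25q_W.
∂π_W/∂q_W = 114 - q_T - 2q_W = 0 gives the reaction function q_W = (114 - q_T)/2.
The leader anticipates this reaction. Substituting into P = 139 - Q gives P = 82 - (1/2)q_T, so π_T = (82 - (1/2)q_T)q_T - 5q_T.
Maximising: ∂π_T/∂q_T = 77 - q_T = 0, giving q_T = 77.
Then q_W = (114 - 77)/2 = 37/2.

18.50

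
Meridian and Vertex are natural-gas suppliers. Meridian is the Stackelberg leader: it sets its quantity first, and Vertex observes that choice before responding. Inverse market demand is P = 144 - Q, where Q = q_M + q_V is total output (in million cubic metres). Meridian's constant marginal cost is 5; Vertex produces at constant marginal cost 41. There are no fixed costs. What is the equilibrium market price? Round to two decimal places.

48.75

The follower Vertex best-responds to any q_M: π_V = (144 - Q)q_V - 41q_V.
Follower FOC: 103 - q_M - 2q_V = 0, so q_V(q_M) = (103 - q_M)/2.
Meridian substitutes q_V(q_M) into its own profit: π_M = q_M(144 - q_M - (103 - q_M)/2) - 5q_M = (185/2 - (1/2)q_M)q_M - 5q_M.
Leader FOC: 175/2 - q_M = 0, so q_M = 175/2.
Then q_V = (103 - 175/2)/2 = 31/4.
Total output Q = 381/4, so price P = 144 - 381/4 = 195/4.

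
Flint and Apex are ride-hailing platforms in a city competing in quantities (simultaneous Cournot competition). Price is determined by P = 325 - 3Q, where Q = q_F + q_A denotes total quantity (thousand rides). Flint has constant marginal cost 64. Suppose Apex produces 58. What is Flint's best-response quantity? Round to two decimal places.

14.50

With the rival's output fixed at 58, Flint's profit is π_F = (325 - 3·58 - 3q_F)q_F - (64q_F) = (151 - 3q_F)q_F - (64q_F).
∂π_F/∂q_F = 87 - 6q_F = 0, so q_F = 29/2.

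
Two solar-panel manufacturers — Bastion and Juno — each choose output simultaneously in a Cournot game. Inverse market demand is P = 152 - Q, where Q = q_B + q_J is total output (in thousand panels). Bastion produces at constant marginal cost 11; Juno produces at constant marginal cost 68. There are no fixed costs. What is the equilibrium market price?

Bastion's profit: π_B = (152 - Q)q_B - (11q_B). Setting ∂π_B/∂q_B = 0: 141 - 2q_B - (q_J) = 0.
Juno's profit: π_J = (152 - Q)q_J - (68q_J). Setting ∂π_J/∂q_J = 0: 84 - 2q_J - (q_B) = 0.
Best responses: q_B = (141 - q_J)/2, q_J = (84 - q_B)/2.
Substituting one into the other gives q_B = 66 and q_J = 9.
Total output Q = 75, so price P = 152 - 75 = 77.

77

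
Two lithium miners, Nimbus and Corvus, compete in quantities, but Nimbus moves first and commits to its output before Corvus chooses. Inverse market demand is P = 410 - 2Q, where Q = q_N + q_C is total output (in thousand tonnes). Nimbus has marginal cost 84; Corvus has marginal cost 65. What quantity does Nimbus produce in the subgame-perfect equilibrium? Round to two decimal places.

The follower Corvus best-responds to any q_N: π_C = (410 - 2Q)q_C - 65q_C.
Setting the follower's marginal profit to zero, 345 - 2q_N - 4q_C = 0, i.e. q_C = (345 - 2q_N)/4.
The leader anticipates this reaction. Substituting into P = 410 - 2Q gives P = 475/2 - q_N, so π_N = (475/2 - q_N)q_N - 84q_N.
The leader's first-order condition 307/2 - 2q_N = 0 yields q_N = 307/4.
Then q_C = (345 - 2·(307/4))/4 = 383/8.

76.75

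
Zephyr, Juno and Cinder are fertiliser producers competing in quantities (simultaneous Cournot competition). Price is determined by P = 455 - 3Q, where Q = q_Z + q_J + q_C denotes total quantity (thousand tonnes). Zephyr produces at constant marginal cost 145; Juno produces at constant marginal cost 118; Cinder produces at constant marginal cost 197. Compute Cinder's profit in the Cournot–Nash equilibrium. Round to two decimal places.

336.02

Zephyr's profit: π_Z = (455 - 3Q)q_Z - (145q_Z). Setting ∂π_Z/∂q_Z = 0: 310 - 6q_Z - 3(q_J + q_C) = 0.
Juno's first-order condition: 337 - 6q_J - 3(q_Z + q_C) = 0.
Cinder's first-order condition: 258 - 6q_C - 3(q_Z + q_J) = 0.
Adding the 3 first-order conditions: 905 − 12Q = 0, so Q = 905/12.
Back-substituting: q_Z = (310 − 905/4)/3 = 335/12, q_J = (337 − 905/4)/3 = 443/12, q_C = (258 − 905/4)/3 = 127/12.
Price P = 455 - 3·(905/12) = 915/4.
Cinder's profit: (915/4 - 197)·(127/12) = 336.0208.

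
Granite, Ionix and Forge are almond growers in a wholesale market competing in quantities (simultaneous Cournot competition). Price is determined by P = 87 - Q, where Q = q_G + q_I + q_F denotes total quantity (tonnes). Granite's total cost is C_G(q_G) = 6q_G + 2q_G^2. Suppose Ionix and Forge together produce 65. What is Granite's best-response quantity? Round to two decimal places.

With rivals' combined output fixed at 65, Granite's profit is π_G = (87 - 65 - q_G)q_G - (6q_G + 2q_G²) = (22 - q_G)q_G - (6q_G + 2q_G²).
∂π_G/∂q_G = 16 - 6q_G = 0, so q_G = 8/3.

2.67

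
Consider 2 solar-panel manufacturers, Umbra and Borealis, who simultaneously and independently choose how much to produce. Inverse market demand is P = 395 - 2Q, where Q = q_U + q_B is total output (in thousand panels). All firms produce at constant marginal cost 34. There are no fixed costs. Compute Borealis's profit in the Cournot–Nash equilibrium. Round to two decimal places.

Each firm earns π_i = (395 - 2Q)q_i - 34q_i.
First-order condition (treating rivals' output as given): 361 - 4q_i - 2q_j = 0.
With identical firms every q_j equals q_i, so q_j = q_i and 361 = 6q_i, giving q_i = 361/6.
Price P = 395 - 2·(361/3) = 463/3.
Borealis's profit: (463/3 - 34)·(361/6) = 7240.0556.

7240.06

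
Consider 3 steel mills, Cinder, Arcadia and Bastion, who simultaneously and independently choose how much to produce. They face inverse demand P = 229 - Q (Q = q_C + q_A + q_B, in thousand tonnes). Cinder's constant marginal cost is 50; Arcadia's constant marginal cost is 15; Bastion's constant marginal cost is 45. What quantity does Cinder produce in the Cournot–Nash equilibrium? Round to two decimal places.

34.75

Cinder's profit: π_C = (229 - Q)q_C - (50q_C). Setting ∂π_C/∂q_C = 0: 179 - 2q_C - (q_A + q_B) = 0.
Arcadia's first-order condition: 214 - 2q_A - (q_C + q_B) = 0.
Bastion's first-order condition: 184 - 2q_B - (q_C + q_A) = 0.
Adding the 3 conditions: 577 − 2Q − 2Q = 0, i.e. Q = 577/4.
Back-substituting: q_C = (179 − 577/4) = 139/4, q_A = (214 − 577/4) = 279/4, q_B = (184 − 577/4) = 159/4.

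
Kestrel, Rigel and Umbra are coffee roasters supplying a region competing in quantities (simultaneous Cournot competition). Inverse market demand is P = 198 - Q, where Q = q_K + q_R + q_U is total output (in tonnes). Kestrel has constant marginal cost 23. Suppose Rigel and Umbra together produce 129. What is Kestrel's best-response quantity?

With rivals' combined output fixed at 129, Kestrel's profit is π_K = (198 - 129 - q_K)q_K - (23q_K) = (69 - q_K)q_K - (23q_K).
∂π_K/∂q_K = 46 - 2q_K = 0, so q_K = 23.

23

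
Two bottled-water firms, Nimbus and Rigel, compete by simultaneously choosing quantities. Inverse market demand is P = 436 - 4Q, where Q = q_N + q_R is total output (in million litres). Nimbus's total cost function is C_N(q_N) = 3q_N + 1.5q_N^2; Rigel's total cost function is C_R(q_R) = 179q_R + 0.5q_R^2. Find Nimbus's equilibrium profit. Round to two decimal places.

6571.55

Nimbus's profit: π_N = (436 - 4Q)q_N - (3q_N + (3/2)q_N²). Setting ∂π_N/∂q_N = 0: 433 - 11q_N - 4(q_R) = 0.
Rigel's first-order condition: 257 - 9q_R - 4(q_N) = 0.
Best responses: q_N = (433 - 4q_R)/11, q_R = (257 - 4q_N)/9.
Solving the pair: q_N = 34.5663, q_R = 1095/83.
Price P = 436 - 4·47.7590 = 244.9639.
Nimbus's profit: 244.9639·34.5663 - 3·34.5663 - (3/2)·34.5663² = 6571.5467.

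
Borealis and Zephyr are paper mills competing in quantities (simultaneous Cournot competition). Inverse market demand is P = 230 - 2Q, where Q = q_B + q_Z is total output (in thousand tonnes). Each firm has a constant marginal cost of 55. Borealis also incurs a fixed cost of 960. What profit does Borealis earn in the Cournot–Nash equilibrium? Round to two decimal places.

Each firm earns π_i = (230 - 2Q)q_i - 55q_i.
Setting ∂π_i/∂q_i = 0 with rivals' quantities fixed: 175 - 4q_i - 2q_j = 0.
By symmetry each firm produces the same amount; substituting q_j = q_i yields q_i = 175/6.
Price P = 230 - 2·(175/3) = 340/3.
Borealis's profit: (340/3 - 55)·(175/6) - 960 = 741.3889.

741.39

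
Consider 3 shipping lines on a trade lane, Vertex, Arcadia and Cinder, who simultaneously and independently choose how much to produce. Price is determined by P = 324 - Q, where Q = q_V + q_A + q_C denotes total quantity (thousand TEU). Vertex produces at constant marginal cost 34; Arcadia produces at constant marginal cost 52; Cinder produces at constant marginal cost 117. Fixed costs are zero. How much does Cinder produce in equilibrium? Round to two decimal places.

Vertex's profit: π_V = (324 - Q)q_V - (34q_V). Setting ∂π_V/∂q_V = 0: 290 - 2q_V - (q_A + q_C) = 0.
Arcadia's profit: π_A = (324 - Q)q_A - (52q_A). Setting ∂π_A/∂q_A = 0: 272 - 2q_A - (q_V + q_C) = 0.
Cinder's profit: π_C = (324 - Q)q_C - (117q_C). Setting ∂π_C/∂q_C = 0: 207 - 2q_C - (q_V + q_A) = 0.
Adding the 3 first-order conditions: 769 − 4Q = 0, so Q = 769/4.
Back-substituting: q_V = (290 − 769/4) = 391/4, q_A = (272 − 769/4) = 319/4, q_C = (207 − 769/4) = 59/4.

14.75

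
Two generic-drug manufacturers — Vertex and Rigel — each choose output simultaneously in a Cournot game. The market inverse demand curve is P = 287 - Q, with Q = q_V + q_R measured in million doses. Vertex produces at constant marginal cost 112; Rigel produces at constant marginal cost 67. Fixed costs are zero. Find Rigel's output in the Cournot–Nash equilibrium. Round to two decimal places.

88.33

Vertex's profit: π_V = (287 - Q)q_V - (112q_V). Setting ∂π_V/∂q_V = 0: 175 - 2q_V - (q_R) = 0.
Rigel's profit: π_R = (287 - Q)q_R - (67q_R). Setting ∂π_R/∂q_R = 0: 220 - 2q_R - (q_V) = 0.
Rearranging gives the reaction functions q_V = (175 - q_R)/2 and q_R = (220 - q_V)/2.
Solving the pair: q_V = 130/3, q_R = 265/3.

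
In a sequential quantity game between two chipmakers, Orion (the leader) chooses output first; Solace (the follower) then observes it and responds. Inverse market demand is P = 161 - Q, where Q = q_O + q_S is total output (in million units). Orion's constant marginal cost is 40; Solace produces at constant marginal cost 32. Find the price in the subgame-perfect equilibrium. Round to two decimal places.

68.25

The follower Solace best-responds to any q_O: π_S = (161 - Q)q_S - 32q_S.
∂π_S/∂q_S = 129 - q_O - 2q_S = 0 gives the reaction function q_S = (129 - q_O)/2.
Orion substitutes q_S(q_O) into its own profit: π_O = q_O(161 - q_O - (129 - q_O)/2) - 40q_O = (193/2 - (1/2)q_O)q_O - 40q_O.
Maximising: ∂π_O/∂q_O = 113/2 - q_O = 0, giving q_O = 113/2.
Then q_S = (129 - 113/2)/2 = 145/4.
Total output Q = 371/4, so price P = 161 - 371/4 = 273/4.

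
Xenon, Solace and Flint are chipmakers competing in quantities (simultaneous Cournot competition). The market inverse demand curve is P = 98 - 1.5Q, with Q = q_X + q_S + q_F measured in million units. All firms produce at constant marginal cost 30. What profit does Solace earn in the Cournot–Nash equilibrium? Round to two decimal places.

Each firm earns π_i = (98 - 1.5Q)q_i - 30q_i.
Setting ∂π_i/∂q_i = 0 with rivals' quantities fixed: 68 - 3q_i - (3/2)·Σ_{j≠i} q_j = 0.
With identical firms every q_j equals q_i, so Σ_{j≠i} q_j = 2q_i and 68 = 6q_i, giving q_i = 34/3.
Price P = 98 - (3/2)·34 = 47.
Solace's profit: (47 - 30)·(34/3) = 578/3.

192.67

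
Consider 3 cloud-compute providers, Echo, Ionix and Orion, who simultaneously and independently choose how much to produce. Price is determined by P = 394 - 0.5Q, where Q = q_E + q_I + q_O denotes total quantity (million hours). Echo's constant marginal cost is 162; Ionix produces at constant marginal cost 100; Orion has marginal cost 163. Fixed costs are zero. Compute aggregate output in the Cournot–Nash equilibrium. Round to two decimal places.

Echo's profit: π_E = (394 - 0.5Q)q_E - (162q_E). Setting ∂π_E/∂q_E = 0: 232 - q_E - (1/2)(q_I + q_O) = 0.
Ionix's first-order condition: 294 - q_I - (1/2)(q_E + q_O) = 0.
Orion's profit: π_O = (394 - 0.5Q)q_O - (163q_O). Setting ∂π_O/∂q_O = 0: 231 - q_O - (1/2)(q_E + q_I) = 0.
Adding the 3 first-order conditions: 757 − 2Q = 0, so Q = 757/2.
Back-substituting: q_E = (232 − 757/4)/(1/2) = 171/2, q_I = (294 − 757/4)/(1/2) = 419/2, q_O = (231 − 757/4)/(1/2) = 167/2.
Total output Q = 171/2 + 419/2 + 167/2 = 757/2.

378.50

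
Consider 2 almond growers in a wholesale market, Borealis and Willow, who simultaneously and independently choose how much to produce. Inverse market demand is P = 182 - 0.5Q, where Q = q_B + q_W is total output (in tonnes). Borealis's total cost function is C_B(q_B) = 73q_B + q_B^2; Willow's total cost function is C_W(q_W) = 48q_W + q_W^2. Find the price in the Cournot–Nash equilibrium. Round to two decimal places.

Borealis's profit: π_B = (182 - 0.5Q)q_B - (73q_B + q_B²). Setting ∂π_B/∂q_B = 0: 109 - 3q_B - (1/2)(q_W) = 0.
Willow's first-order condition: 134 - 3q_W - (1/2)(q_B) = 0.
So q_B = (109 - (1/2)q_W)/3 and q_W = (134 - (1/2)q_B)/3.
Substituting one into the other gives q_B = 208/7 and q_W = 278/7.
Total output Q = 486/7, so price P = 182 - (1/2)·(486/7) = 1031/7.

147.29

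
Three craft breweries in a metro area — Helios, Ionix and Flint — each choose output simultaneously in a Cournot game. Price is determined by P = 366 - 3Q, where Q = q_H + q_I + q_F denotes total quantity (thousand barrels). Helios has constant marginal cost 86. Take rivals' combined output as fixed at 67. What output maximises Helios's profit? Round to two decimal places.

With rivals' combined output fixed at 67, Helios's profit is π_H = (366 - 3·67 - 3q_H)q_H - (86q_H) = (165 - 3q_H)q_H - (86q_H).
∂π_H/∂q_H = 79 - 6q_H = 0, so q_H = 79/6.

13.17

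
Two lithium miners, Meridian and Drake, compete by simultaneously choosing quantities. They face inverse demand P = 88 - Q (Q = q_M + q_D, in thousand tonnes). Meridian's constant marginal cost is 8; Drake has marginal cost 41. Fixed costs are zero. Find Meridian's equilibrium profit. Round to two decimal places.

1418.78

Meridian's profit: π_M = (88 - Q)q_M - (8q_M). Setting ∂π_M/∂q_M = 0: 80 - 2q_M - (q_D) = 0.
Drake's first-order condition: 47 - 2q_D - (q_M) = 0.
Best responses: q_M = (80 - q_D)/2, q_D = (47 - q_M)/2.
Solving the pair: q_M = 113/3, q_D = 14/3.
Price P = 88 - 127/3 = 137/3.
Meridian's profit: (137/3 - 8)·(113/3) = 1418.7778.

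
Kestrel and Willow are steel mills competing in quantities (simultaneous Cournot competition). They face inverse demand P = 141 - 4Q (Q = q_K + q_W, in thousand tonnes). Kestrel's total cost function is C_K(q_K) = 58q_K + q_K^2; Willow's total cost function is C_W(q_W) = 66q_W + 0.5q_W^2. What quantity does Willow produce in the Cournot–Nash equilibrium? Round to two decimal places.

5.65

Kestrel's profit: π_K = (141 - 4Q)q_K - (58q_K + q_K²). Setting ∂π_K/∂q_K = 0: 83 - 10q_K - 4(q_W) = 0.
Willow's first-order condition: 75 - 9q_W - 4(q_K) = 0.
Best responses: q_K = (83 - 4q_W)/10, q_W = (75 - 4q_K)/9.
Substituting one into the other gives q_K = 447/74 and q_W = 209/37.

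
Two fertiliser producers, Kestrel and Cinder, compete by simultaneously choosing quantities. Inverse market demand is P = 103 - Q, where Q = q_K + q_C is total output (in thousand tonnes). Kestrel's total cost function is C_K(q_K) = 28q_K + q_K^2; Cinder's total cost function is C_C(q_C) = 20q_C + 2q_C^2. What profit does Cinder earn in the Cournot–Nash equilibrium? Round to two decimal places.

374.57

Kestrel's profit: π_K = (103 - Q)q_K - (28q_K + q_K²). Setting ∂π_K/∂q_K = 0: 75 - 4q_K - (q_C) = 0.
Cinder's first-order condition: 83 - 6q_C - (q_K) = 0.
So q_K = (75 - q_C)/4 and q_C = (83 - q_K)/6.
Solving the pair: q_K = 367/23, q_C = 257/23.
Price P = 103 - 624/23 = 1745/23.
Cinder's profit: (1745/23)·(257/23) - 20·(257/23) - 2(257/23)² = 374.5690.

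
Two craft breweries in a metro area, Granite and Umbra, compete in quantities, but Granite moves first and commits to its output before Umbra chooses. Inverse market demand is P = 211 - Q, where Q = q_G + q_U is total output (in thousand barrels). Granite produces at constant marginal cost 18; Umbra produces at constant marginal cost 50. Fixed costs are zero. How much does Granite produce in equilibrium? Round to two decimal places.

112.50

Solve by backward induction. Given q_G, the follower Umbra maximises π_U = (211 - q_G - q_U)q_U - 50q_U.
Setting the follower's marginal profit to zero, 161 - q_G - 2q_U = 0, i.e. q_U = (161 - q_G)/2.
Granite substitutes q_U(q_G) into its own profit: π_G = q_G(211 - q_G - (161 - q_G)/2) - 18q_G = (261/2 - (1/2)q_G)q_G - 18q_G.
Maximising: ∂π_G/∂q_G = 225/2 - q_G = 0, giving q_G = 225/2.
Then q_U = (161 - 225/2)/2 = 97/4.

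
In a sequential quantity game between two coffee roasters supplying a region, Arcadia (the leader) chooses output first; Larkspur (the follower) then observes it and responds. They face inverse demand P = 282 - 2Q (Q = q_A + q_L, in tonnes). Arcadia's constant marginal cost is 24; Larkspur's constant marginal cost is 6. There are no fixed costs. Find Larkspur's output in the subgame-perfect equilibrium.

The follower Larkspur best-responds to any q_A: π_L = (282 - 2Q)q_L - 6q_L.
Setting the follower's marginal profit to zero, 276 - 2q_A - 4q_L = 0, i.e. q_L = (276 - 2q_A)/4.
Arcadia substitutes q_L(q_A) into its own profit: π_A = q_A(282 - 2q_A - (276 - 2q_A)/2) - 24q_A = (144 - q_A)q_A - 24q_A.
The leader's first-order condition 120 - 2q_A = 0 yields q_A = 60.
Then q_L = (276 - 2·60)/4 = 39.

39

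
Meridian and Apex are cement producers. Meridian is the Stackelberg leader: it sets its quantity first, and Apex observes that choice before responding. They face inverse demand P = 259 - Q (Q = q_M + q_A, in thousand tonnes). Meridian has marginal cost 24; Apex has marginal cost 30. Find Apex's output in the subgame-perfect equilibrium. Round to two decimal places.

54.25

The follower Apex best-responds to any q_M: π_A = (259 - Q)q_A - 30q_A.
∂π_A/∂q_A = 229 - q_M - 2q_A = 0 gives the reaction function q_A = (229 - q_M)/2.
Meridian substitutes q_A(q_M) into its own profit: π_M = q_M(259 - q_M - (229 - q_M)/2) - 24q_M = (289/2 - (1/2)q_M)q_M - 24q_M.
Maximising: ∂π_M/∂q_M = 241/2 - q_M = 0, giving q_M = 241/2.
Then q_A = (229 - 241/2)/2 = 217/4.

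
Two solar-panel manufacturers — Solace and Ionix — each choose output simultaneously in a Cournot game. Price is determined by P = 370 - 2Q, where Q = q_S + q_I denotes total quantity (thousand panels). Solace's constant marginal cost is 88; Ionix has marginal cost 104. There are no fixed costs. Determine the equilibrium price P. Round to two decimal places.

187.33

Solace's profit: π_S = (370 - 2Q)q_S - (88q_S). Setting ∂π_S/∂q_S = 0: 282 - 4q_S - 2(q_I) = 0.
Ionix's profit: π_I = (370 - 2Q)q_I - (104q_I). Setting ∂π_I/∂q_I = 0: 266 - 4q_I - 2(q_S) = 0.
Rearranging gives the reaction functions q_S = (282 - 2q_I)/4 and q_I = (266 - 2q_S)/4.
Substituting one into the other gives q_S = 149/3 and q_I = 125/3.
Total output Q = 274/3, so price P = 370 - 2·(274/3) = 562/3.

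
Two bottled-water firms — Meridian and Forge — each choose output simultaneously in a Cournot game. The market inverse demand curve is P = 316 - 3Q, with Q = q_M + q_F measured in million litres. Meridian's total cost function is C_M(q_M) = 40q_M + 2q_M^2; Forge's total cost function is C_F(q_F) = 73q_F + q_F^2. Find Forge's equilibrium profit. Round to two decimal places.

2036.42

Meridian's profit: π_M = (316 - 3Q)q_M - (40q_M + 2q_M²). Setting ∂π_M/∂q_M = 0: 276 - 10q_M - 3(q_F) = 0.
Forge's first-order condition: 243 - 8q_F - 3(q_M) = 0.
So q_M = (276 - 3q_F)/10 and q_F = (243 - 3q_M)/8.
Substituting one into the other gives q_M = 1479/71 and q_F = 1602/71.
Price P = 316 - 3·43.3944 = 185.8169.
Forge's profit: 185.8169·(1602/71) - 73·(1602/71) - (1602/71)² = 2036.4245.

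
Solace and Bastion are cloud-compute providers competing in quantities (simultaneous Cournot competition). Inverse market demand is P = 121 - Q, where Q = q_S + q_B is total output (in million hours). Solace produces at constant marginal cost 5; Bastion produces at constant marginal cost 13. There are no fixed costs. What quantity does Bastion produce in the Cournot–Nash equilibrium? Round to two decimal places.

Solace's profit: π_S = (121 - Q)q_S - (5q_S). Setting ∂π_S/∂q_S = 0: 116 - 2q_S - (q_B) = 0.
Bastion's first-order condition: 108 - 2q_B - (q_S) = 0.
Best responses: q_S = (116 - q_B)/2, q_B = (108 - q_S)/2.
Solving the pair: q_S = 124/3, q_B = 100/3.

33.33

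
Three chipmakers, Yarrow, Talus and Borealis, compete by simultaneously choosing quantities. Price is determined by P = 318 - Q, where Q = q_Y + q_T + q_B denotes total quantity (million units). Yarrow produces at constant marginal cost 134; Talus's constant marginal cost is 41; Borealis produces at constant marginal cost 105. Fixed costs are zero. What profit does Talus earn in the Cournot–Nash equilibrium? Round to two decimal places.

Yarrow's profit: π_Y = (318 - Q)q_Y - (134q_Y). Setting ∂π_Y/∂q_Y = 0: 184 - 2q_Y - (q_T + q_B) = 0.
Talus's first-order condition: 277 - 2q_T - (q_Y + q_B) = 0.
Borealis's profit: π_B = (318 - Q)q_B - (105q_B). Setting ∂π_B/∂q_B = 0: 213 - 2q_B - (q_Y + q_T) = 0.
Adding the 3 conditions: 674 − 2Q − 2Q = 0, i.e. Q = 337/2.
Back-substituting: q_Y = (184 − 337/2) = 31/2, q_T = (277 − 337/2) = 217/2, q_B = (213 − 337/2) = 89/2.
Price P = 318 - 337/2 = 299/2.
Talus's profit: (299/2 - 41)·(217/2) = 11772.2500.

11772.25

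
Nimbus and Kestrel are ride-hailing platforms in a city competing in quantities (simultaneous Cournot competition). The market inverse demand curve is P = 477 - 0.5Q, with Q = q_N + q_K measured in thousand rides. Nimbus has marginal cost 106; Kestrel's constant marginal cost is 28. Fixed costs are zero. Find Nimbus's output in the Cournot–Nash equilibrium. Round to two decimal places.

Nimbus's profit: π_N = (477 - 0.5Q)q_N - (106q_N). Setting ∂π_N/∂q_N = 0: 371 - q_N - (1/2)(q_K) = 0.
Kestrel's first-order condition: 449 - q_K - (1/2)(q_N) = 0.
Best responses: q_N = (371 - (1/2)q_K), q_K = (449 - (1/2)q_N).
Solving the pair: q_N = 586/3, q_K = 1054/3.

195.33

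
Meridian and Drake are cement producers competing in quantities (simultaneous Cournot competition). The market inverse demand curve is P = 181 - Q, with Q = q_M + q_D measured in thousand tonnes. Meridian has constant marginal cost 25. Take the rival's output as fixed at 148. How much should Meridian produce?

4

With the rival's output fixed at 148, Meridian's profit is π_M = (181 - 148 - q_M)q_M - (25q_M) = (33 - q_M)q_M - (25q_M).
∂π_M/∂q_M = 8 - 2q_M = 0, so q_M = 4.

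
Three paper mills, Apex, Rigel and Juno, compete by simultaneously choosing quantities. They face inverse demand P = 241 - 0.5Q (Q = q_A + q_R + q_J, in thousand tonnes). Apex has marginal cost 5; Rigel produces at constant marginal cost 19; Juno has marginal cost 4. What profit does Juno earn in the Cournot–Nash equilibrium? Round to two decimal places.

Apex's profit: π_A = (241 - 0.5Q)q_A - (5q_A). Setting ∂π_A/∂q_A = 0: 236 - q_A - (1/2)(q_R + q_J) = 0.
Rigel's profit: π_R = (241 - 0.5Q)q_R - (19q_R). Setting ∂π_R/∂q_R = 0: 222 - q_R - (1/2)(q_A + q_J) = 0.
Juno's first-order condition: 237 - q_J - (1/2)(q_A + q_R) = 0.
Summing all 3 equations gives 695 − 2Q = 0, hence Q = 695/2.
Back-substituting: q_A = (236 − 695/4)/(1/2) = 249/2, q_R = (222 − 695/4)/(1/2) = 193/2, q_J = (237 − 695/4)/(1/2) = 253/2.
Price P = 241 - (1/2)·(695/2) = 269/4.
Juno's profit: (269/4 - 4)·(253/2) = 8001.1250.

8001.13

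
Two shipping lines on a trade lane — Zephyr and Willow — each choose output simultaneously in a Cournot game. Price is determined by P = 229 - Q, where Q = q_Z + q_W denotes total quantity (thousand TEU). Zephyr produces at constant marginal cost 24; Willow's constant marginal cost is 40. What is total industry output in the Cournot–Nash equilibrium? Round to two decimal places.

131.33

Zephyr's profit: π_Z = (229 - Q)q_Z - (24q_Z). Setting ∂π_Z/∂q_Z = 0: 205 - 2q_Z - (q_W) = 0.
Willow's first-order condition: 189 - 2q_W - (q_Z) = 0.
So q_Z = (205 - q_W)/2 and q_W = (189 - q_Z)/2.
Solving the pair: q_Z = 221/3, q_W = 173/3.
Total output Q = 221/3 + 173/3 = 394/3.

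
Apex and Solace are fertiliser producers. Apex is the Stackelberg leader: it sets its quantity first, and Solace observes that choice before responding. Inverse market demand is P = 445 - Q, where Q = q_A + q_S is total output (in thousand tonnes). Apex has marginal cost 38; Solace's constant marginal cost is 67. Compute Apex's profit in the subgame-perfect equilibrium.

23762

The follower Solace best-responds to any q_A: π_S = (445 - Q)q_S - 67q_S.
Setting the follower's marginal profit to zero, 378 - q_A - 2q_S = 0, i.e. q_S = (378 - q_A)/2.
Apex substitutes q_S(q_A) into its own profit: π_A = q_A(445 - q_A - (378 - q_A)/2) - 38q_A = (256 - (1/2)q_A)q_A - 38q_A.
The leader's first-order condition 218 - q_A = 0 yields q_A = 218.
Then q_S = (378 - 218)/2 = 80.
Price P = 445 - 298 = 147.
Apex's profit: (147 - 38)·218 = 23762.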